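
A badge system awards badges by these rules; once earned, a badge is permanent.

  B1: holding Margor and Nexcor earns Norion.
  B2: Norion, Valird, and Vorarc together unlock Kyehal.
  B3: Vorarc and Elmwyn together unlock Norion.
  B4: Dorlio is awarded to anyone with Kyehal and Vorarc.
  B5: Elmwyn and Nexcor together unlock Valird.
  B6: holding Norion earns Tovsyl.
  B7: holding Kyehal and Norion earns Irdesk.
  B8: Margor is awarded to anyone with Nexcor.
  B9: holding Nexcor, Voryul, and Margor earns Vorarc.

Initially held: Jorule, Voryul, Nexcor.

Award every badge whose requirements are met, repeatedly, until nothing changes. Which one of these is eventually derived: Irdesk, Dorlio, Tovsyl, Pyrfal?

Tovsyl

With Nexcor, Margor is earned (B8).
With Margor and Nexcor, Norion is earned (B1).
With Norion, Tovsyl is earned (B6).
Irdesk would need Kyehal and Norion (B7), but Kyehal is never earned. No rule produces Pyrfal, and it is not given. Dorlio would need Kyehal and Vorarc (B4), but Kyehal is never earned.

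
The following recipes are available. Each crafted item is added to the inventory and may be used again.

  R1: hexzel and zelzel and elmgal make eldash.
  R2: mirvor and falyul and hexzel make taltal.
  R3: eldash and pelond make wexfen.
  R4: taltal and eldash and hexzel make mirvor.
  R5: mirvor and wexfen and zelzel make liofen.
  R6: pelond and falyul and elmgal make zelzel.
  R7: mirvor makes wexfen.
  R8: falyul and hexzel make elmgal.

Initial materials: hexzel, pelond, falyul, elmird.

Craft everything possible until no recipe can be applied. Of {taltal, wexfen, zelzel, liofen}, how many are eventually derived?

Using R8, falyul and hexzel make elmgal.
pelond and falyul and elmgal → zelzel (R6).
Using R1, hexzel, zelzel, and elmgal make eldash.
Using R3, eldash and pelond make wexfen.
taltal would need mirvor, falyul, and hexzel (R2), but mirvor is never obtained.
wexfen: reached.
zelzel: reached.
liofen would need mirvor, wexfen, and zelzel (R5), but mirvor is never obtained.
Reached: wexfen and zelzel — 2 of the 4.

2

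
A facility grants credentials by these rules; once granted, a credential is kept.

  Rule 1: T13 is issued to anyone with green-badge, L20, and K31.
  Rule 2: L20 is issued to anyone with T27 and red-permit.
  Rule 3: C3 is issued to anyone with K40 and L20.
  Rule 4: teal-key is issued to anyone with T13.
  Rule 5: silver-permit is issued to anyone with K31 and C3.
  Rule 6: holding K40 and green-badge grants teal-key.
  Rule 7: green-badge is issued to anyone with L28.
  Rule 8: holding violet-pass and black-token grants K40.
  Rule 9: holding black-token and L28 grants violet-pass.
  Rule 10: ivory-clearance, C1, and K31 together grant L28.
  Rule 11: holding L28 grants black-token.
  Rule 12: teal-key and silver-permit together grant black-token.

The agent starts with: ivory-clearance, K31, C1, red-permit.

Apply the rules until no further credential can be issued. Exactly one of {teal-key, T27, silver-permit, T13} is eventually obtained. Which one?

teal-key

Holding ivory-clearance, C1, and K31 grants L28 (Rule 10).
Holding L28 grants black-token (Rule 11).
Holding L28 grants green-badge (Rule 7).
Holding black-token and L28 grants violet-pass (Rule 9).
Holding violet-pass and black-token grants K40 (Rule 8).
Holding K40 and green-badge grants teal-key (Rule 6).
T13 would need green-badge, L20, and K31 (Rule 1), but L20 is never granted. No rule produces T27, and it is not given. silver-permit would need K31 and C3 (Rule 5), but C3 is never granted.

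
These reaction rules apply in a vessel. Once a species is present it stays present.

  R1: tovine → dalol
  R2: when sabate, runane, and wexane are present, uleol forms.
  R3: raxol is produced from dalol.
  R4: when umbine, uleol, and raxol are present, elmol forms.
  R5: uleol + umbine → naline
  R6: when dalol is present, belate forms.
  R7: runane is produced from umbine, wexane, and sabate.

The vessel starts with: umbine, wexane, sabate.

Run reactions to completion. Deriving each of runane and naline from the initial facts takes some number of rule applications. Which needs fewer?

runane

runane: umbine, wexane, and sabate present → runane forms (R7). [1 rule application]
naline: umbine, wexane, and sabate present → runane forms (R7). sabate, runane, and wexane present → uleol forms (R2). uleol and umbine present → naline forms (R5). [3 rule applications]
runane needs fewer.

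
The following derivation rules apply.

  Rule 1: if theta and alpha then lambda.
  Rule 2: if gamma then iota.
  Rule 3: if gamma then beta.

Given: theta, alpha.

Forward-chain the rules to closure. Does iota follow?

iota would need gamma (Rule 2), but gamma is never established.

No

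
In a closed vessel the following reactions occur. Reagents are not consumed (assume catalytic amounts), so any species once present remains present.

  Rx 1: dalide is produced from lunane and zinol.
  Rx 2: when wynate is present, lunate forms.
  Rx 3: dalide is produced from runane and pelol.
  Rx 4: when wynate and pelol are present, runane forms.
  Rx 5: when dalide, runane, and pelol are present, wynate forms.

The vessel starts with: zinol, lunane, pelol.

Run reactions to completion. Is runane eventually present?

No

runane would need wynate and pelol (Rx 4), but wynate never forms.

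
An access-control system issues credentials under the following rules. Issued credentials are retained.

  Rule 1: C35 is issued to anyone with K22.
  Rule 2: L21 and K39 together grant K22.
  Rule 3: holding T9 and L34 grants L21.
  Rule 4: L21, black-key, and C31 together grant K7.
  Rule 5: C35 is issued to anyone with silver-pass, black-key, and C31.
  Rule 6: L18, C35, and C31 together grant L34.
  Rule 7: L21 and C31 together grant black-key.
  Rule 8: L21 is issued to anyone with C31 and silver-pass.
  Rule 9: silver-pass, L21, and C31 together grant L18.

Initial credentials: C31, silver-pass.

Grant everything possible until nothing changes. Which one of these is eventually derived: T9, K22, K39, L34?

Holding C31 and silver-pass grants L21 (Rule 8).
Holding silver-pass, L21, and C31 grants L18 (Rule 9).
Holding L21 and C31 grants black-key (Rule 7).
Holding silver-pass, black-key, and C31 grants C35 (Rule 5).
Holding L18, C35, and C31 grants L34 (Rule 6).
K22 would need L21 and K39 (Rule 2), but K39 is never granted. No rule produces T9, and it is not given. No rule produces K39, and it is not given.

L34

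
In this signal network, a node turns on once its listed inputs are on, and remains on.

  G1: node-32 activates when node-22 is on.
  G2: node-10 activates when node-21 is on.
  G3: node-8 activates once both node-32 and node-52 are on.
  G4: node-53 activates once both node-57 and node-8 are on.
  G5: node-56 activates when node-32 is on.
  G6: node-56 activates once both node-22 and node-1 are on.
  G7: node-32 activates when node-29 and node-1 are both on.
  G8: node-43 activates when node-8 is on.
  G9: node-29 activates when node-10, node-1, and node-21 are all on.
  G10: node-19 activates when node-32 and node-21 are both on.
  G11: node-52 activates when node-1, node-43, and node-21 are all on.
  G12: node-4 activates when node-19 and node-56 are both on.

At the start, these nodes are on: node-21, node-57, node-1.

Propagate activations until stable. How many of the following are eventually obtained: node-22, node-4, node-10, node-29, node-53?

node-21 is on, so node-10 activates (G2).
G9: node-10, node-1, and node-21 on → node-29 on.
node-29 and node-1 are on, so node-32 activates (G7).
G5: node-32 on → node-56 on.
G10: node-32 and node-21 on → node-19 on.
node-19 and node-56 are on, so node-4 activates (G12).
No rule produces node-22, and it is not given.
node-4: reached.
node-10: reached.
node-29: reached.
node-53 would need node-57 and node-8 (G4), but node-8 never turns on.
Reached: node-4, node-10, and node-29 — 3 of the 5.

3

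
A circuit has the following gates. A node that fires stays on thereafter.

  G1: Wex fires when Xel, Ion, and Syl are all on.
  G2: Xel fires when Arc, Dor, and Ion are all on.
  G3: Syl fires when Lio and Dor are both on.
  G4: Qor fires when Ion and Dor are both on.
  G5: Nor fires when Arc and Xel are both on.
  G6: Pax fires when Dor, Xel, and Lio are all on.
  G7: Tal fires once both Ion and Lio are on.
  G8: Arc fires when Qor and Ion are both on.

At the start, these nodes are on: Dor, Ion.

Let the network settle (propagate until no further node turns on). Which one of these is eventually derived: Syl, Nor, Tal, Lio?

Nor

G4: Ion and Dor on → Qor on.
G8: Qor and Ion on → Arc on.
Arc, Dor, and Ion are on, so Xel fires (G2).
Arc and Xel are on, so Nor fires (G5).
Tal would need Ion and Lio (G7), but Lio never turns on. No rule produces Lio, and it is not given. Syl would need Lio and Dor (G3), but Lio never turns on.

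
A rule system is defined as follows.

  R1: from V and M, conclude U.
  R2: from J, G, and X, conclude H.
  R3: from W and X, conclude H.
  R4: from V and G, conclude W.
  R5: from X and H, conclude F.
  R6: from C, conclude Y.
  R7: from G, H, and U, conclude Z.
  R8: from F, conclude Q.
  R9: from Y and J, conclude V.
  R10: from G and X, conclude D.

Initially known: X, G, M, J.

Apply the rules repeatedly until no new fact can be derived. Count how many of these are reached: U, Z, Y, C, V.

U would need V and M (R1), but V is never established.
Z would need G, H, and U (R7), but U is never established.
Y would need C (R6), but C is never established.
No rule produces C, and it is not given.
V would need Y and J (R9), but Y is never established.
None of the 5 are reached.

0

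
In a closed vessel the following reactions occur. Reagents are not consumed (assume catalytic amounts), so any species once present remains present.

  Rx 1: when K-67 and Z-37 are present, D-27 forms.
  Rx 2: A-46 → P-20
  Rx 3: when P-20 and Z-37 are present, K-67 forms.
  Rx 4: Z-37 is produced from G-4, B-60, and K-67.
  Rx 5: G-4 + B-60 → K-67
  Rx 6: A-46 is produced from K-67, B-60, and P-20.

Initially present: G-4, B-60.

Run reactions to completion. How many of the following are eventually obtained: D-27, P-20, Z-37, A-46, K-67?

3

G-4 and B-60 present → K-67 forms (Rx 5).
G-4, B-60, and K-67 present → Z-37 forms (Rx 4).
K-67 and Z-37 present → D-27 forms (Rx 1).
D-27: reached.
P-20 would need A-46 (Rx 2), but A-46 never forms.
Z-37: reached.
A-46 would need K-67, B-60, and P-20 (Rx 6), but P-20 never forms.
K-67: reached.
Reached: D-27, Z-37, and K-67 — 3 of the 5.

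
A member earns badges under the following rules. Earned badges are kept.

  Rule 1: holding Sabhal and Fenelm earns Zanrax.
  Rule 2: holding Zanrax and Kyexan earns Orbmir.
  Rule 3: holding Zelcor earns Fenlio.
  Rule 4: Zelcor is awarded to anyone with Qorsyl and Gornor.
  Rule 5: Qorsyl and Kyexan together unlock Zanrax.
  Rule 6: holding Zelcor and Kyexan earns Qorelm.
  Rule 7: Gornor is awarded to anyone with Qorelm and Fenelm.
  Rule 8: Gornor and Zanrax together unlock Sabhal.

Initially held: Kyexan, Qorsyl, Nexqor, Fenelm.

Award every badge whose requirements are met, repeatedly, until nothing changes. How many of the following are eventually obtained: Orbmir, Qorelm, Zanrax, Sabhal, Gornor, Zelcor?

With Qorsyl and Kyexan, Zanrax is earned (Rule 5).
With Zanrax and Kyexan, Orbmir is earned (Rule 2).
Orbmir: reached.
Qorelm would need Zelcor and Kyexan (Rule 6), but Zelcor is never earned.
Zanrax: reached.
Sabhal would need Gornor and Zanrax (Rule 8), but Gornor is never earned.
Gornor would need Qorelm and Fenelm (Rule 7), but Qorelm is never earned.
Zelcor would need Qorsyl and Gornor (Rule 4), but Gornor is never earned.
Reached: Orbmir and Zanrax — 2 of the 6.

2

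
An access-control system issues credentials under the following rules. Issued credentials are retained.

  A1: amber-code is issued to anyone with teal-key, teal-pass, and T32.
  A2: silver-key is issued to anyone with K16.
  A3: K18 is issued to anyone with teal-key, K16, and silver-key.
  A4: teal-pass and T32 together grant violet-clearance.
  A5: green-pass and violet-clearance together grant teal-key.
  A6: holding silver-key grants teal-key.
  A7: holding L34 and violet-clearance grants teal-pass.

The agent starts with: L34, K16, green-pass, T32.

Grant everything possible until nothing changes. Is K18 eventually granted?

Holding K16 grants silver-key (A2).
Holding silver-key grants teal-key (A6).
Holding teal-key, K16, and silver-key grants K18 (A3).

Yes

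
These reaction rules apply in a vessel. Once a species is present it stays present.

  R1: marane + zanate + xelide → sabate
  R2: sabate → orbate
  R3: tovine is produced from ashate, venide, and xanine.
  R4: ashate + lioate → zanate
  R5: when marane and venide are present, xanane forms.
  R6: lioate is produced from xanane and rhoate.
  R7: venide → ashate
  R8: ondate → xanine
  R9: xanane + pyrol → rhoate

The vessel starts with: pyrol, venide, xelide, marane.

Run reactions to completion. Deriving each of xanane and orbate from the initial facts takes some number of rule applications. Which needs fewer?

xanane: marane and venide present → xanane forms (R5). [1 rule application]
orbate: venide present → ashate forms (R7). marane and venide present → xanane forms (R5). xanane and pyrol present → rhoate forms (R9). xanane and rhoate present → lioate forms (R6). ashate and lioate present → zanate forms (R4). marane, zanate, and xelide present → sabate forms (R1). sabate present → orbate forms (R2). [7 rule applications]
xanane needs fewer.

xanane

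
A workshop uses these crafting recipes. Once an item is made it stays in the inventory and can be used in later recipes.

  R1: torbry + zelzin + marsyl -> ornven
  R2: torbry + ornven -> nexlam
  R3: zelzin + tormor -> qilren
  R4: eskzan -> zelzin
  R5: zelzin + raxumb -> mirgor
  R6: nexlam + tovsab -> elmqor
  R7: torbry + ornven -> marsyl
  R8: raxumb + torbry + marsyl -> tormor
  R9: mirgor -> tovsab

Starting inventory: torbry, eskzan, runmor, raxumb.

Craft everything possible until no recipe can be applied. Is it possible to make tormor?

No

tormor would need raxumb, torbry, and marsyl (R8), but marsyl is never obtained.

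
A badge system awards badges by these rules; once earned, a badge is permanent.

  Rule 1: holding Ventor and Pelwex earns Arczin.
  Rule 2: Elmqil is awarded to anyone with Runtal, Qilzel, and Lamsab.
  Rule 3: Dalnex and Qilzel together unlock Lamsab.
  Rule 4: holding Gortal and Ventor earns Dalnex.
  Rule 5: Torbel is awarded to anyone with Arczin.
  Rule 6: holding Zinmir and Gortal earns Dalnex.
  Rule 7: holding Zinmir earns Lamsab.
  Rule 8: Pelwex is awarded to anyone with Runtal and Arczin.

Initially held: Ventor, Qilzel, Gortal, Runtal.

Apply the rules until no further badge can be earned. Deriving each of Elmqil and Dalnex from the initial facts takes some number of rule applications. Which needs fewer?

Dalnex

Dalnex: With Gortal and Ventor, Dalnex is earned (Rule 4). [1 rule application]
Elmqil: With Gortal and Ventor, Dalnex is earned (Rule 4). With Dalnex and Qilzel, Lamsab is earned (Rule 3). With Runtal, Qilzel, and Lamsab, Elmqil is earned (Rule 2). [3 rule applications]
Dalnex needs fewer.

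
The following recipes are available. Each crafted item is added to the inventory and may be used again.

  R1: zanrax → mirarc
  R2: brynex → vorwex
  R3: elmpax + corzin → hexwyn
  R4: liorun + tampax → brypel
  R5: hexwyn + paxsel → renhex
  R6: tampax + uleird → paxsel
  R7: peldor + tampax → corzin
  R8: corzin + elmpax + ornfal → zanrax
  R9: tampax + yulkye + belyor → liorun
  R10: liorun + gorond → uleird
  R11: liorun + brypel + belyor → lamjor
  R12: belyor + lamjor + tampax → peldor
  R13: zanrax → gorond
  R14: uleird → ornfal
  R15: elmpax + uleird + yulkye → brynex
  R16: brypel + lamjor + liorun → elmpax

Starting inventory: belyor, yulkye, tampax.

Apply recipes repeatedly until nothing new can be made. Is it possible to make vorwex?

No

vorwex would need brynex (R2), but brynex is never obtained.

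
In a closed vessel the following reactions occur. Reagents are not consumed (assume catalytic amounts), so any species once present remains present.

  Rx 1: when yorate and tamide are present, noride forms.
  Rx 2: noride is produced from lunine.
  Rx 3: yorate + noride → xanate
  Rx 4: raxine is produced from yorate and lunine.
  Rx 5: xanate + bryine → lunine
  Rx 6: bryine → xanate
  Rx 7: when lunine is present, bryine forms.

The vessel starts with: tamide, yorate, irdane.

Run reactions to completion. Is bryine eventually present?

No

bryine would need lunine (Rx 7), but lunine never forms.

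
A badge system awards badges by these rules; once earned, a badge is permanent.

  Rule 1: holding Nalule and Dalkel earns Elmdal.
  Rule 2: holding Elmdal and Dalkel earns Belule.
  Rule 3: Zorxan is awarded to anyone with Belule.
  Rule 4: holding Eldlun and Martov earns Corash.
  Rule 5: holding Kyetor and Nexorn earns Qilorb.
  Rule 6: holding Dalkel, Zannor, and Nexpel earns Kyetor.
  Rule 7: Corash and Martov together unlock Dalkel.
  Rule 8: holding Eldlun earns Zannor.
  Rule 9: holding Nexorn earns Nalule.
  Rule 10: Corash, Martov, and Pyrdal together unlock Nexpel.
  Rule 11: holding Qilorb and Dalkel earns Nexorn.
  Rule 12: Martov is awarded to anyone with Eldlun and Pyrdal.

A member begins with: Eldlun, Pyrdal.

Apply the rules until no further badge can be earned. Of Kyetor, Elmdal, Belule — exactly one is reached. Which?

Kyetor

With Eldlun and Pyrdal, Martov is earned (Rule 12).
With Eldlun, Zannor is earned (Rule 8).
With Eldlun and Martov, Corash is earned (Rule 4).
With Corash and Martov, Dalkel is earned (Rule 7).
With Corash, Martov, and Pyrdal, Nexpel is earned (Rule 10).
With Dalkel, Zannor, and Nexpel, Kyetor is earned (Rule 6).
Elmdal would need Nalule and Dalkel (Rule 1), but Nalule is never earned. Belule would need Elmdal and Dalkel (Rule 2), but Elmdal is never earned.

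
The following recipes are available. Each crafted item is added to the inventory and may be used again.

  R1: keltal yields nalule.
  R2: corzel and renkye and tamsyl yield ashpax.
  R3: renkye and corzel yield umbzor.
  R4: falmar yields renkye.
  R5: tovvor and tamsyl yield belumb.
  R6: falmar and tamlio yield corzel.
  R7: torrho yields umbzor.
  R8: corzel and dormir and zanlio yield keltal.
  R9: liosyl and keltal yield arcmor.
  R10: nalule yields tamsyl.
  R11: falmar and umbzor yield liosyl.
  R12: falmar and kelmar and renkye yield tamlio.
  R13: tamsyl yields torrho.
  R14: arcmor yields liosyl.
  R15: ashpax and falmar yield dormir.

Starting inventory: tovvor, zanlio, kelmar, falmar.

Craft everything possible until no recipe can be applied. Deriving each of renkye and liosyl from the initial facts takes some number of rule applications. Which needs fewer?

renkye: Using R4, falmar makes renkye. [1 rule application]
liosyl: Using R4, falmar makes renkye. falmar and kelmar and renkye → tamlio (R12). falmar and tamlio → corzel (R6). Using R3, renkye and corzel make umbzor. falmar and umbzor → liosyl (R11). [5 rule applications]
renkye needs fewer.

renkye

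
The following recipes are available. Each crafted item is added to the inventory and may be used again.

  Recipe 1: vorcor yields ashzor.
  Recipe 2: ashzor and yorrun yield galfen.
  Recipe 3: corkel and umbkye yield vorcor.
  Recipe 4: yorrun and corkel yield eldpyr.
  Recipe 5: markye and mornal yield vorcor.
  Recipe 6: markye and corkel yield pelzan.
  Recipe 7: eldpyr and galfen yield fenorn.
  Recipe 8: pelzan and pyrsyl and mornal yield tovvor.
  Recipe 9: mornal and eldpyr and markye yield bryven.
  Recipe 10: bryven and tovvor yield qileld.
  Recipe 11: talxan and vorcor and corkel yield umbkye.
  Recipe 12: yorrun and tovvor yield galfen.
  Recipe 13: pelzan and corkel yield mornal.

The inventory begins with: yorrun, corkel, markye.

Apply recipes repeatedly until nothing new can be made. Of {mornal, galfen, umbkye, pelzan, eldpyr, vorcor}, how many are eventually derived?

5

yorrun and corkel → eldpyr (Recipe 4).
markye and corkel → pelzan (Recipe 6).
Using Recipe 13, pelzan and corkel make mornal.
markye and mornal → vorcor (Recipe 5).
Using Recipe 1, vorcor makes ashzor.
ashzor and yorrun → galfen (Recipe 2).
mornal: reached.
galfen: reached.
umbkye would need talxan, vorcor, and corkel (Recipe 11), but talxan is never obtained.
pelzan: reached.
eldpyr: reached.
vorcor: reached.
Reached: mornal, galfen, pelzan, eldpyr, and vorcor — 5 of the 6.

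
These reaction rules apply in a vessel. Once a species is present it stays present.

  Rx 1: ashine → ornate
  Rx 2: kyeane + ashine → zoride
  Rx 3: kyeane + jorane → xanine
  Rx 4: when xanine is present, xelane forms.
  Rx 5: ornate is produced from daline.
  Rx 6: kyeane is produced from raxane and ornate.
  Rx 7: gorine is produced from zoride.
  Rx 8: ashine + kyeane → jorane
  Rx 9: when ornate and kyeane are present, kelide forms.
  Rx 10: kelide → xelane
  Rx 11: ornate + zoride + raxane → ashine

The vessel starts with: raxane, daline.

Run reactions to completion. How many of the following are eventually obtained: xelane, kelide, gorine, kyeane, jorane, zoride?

daline present → ornate forms (Rx 5).
raxane and ornate present → kyeane forms (Rx 6).
ornate and kyeane present → kelide forms (Rx 9).
kelide present → xelane forms (Rx 10).
xelane: reached.
kelide: reached.
gorine would need zoride (Rx 7), but zoride never forms.
kyeane: reached.
jorane would need ashine and kyeane (Rx 8), but ashine never forms.
zoride would need kyeane and ashine (Rx 2), but ashine never forms.
Reached: xelane, kelide, and kyeane — 3 of the 6.

3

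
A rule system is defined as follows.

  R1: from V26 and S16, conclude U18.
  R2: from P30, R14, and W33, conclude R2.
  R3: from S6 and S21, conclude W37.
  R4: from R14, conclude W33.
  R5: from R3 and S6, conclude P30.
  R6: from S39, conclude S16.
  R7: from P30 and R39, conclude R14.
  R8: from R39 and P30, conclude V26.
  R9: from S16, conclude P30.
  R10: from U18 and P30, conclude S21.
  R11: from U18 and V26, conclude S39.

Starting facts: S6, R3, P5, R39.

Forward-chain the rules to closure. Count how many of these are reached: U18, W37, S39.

0

U18 would need V26 and S16 (R1), but S16 is never established.
W37 would need S6 and S21 (R3), but S21 is never established.
S39 would need U18 and V26 (R11), but U18 is never established.
None of the 3 are reached.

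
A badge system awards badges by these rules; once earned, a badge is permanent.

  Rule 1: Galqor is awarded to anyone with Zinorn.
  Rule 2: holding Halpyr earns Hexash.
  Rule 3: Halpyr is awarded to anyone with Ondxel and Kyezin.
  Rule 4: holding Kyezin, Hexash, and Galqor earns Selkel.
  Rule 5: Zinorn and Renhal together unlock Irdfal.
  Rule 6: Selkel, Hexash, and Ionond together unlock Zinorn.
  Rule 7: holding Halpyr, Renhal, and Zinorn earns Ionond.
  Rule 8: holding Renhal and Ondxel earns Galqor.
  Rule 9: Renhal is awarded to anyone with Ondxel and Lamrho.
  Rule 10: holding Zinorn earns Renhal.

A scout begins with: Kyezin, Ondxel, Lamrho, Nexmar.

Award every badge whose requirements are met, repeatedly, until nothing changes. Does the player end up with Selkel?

Yes

With Ondxel and Kyezin, Halpyr is earned (Rule 3).
With Ondxel and Lamrho, Renhal is earned (Rule 9).
With Renhal and Ondxel, Galqor is earned (Rule 8).
With Halpyr, Hexash is earned (Rule 2).
With Kyezin, Hexash, and Galqor, Selkel is earned (Rule 4).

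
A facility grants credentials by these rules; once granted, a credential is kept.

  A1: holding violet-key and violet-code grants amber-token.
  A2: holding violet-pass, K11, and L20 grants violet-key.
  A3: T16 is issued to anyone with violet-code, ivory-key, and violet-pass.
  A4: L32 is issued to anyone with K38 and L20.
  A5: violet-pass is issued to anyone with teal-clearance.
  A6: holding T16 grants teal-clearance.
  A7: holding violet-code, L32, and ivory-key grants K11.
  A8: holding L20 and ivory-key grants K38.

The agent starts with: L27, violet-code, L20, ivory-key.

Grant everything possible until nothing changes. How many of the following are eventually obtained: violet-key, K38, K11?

Holding L20 and ivory-key grants K38 (A8).
Holding K38 and L20 grants L32 (A4).
Holding violet-code, L32, and ivory-key grants K11 (A7).
violet-key would need violet-pass, K11, and L20 (A2), but violet-pass is never granted.
K38: reached.
K11: reached.
Reached: K38 and K11 — 2 of the 3.

2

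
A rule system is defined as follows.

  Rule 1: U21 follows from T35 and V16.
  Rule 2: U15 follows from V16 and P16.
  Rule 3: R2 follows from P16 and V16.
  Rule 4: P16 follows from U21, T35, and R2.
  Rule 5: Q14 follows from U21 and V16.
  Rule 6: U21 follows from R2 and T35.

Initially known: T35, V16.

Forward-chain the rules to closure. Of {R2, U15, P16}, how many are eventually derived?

0

R2 would need P16 and V16 (Rule 3), but P16 is never established.
U15 would need V16 and P16 (Rule 2), but P16 is never established.
P16 would need U21, T35, and R2 (Rule 4), but R2 is never established.
None of the 3 are reached.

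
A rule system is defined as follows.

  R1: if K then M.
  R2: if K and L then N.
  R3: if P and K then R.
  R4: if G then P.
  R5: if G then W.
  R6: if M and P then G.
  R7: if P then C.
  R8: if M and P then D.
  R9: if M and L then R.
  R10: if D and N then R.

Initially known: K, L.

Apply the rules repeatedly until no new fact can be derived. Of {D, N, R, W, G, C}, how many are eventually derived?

2

From K and L, R2 gives N.
K holds, so M follows (R1).
From M and L, R9 gives R.
D would need M and P (R8), but P is never established.
N: reached.
R: reached.
W would need G (R5), but G is never established.
G would need M and P (R6), but P is never established.
C would need P (R7), but P is never established.
Reached: N and R — 2 of the 6.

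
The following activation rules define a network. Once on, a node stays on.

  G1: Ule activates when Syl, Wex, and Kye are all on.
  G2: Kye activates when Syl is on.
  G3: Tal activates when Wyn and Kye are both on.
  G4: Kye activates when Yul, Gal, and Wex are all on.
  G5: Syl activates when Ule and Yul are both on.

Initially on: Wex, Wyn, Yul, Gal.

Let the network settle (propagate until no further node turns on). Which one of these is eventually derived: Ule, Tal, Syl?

Yul, Gal, and Wex are on, so Kye activates (G4).
Wyn and Kye are on, so Tal activates (G3).
Syl would need Ule and Yul (G5), but Ule never turns on. Ule would need Syl, Wex, and Kye (G1), but Syl never turns on.

Tal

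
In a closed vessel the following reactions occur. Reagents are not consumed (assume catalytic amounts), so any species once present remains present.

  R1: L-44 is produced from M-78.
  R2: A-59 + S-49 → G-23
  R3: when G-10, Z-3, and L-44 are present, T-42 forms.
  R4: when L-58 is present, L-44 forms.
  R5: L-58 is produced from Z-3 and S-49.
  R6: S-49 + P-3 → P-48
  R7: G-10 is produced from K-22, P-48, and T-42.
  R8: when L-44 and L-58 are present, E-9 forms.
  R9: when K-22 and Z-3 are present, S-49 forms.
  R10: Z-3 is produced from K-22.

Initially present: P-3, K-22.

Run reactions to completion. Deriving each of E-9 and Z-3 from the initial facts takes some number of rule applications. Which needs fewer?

Z-3: K-22 present → Z-3 forms (R10). [1 rule application]
E-9: K-22 present → Z-3 forms (R10). K-22 and Z-3 present → S-49 forms (R9). Z-3 and S-49 present → L-58 forms (R5). L-58 present → L-44 forms (R4). L-44 and L-58 present → E-9 forms (R8). [5 rule applications]
Z-3 needs fewer.

Z-3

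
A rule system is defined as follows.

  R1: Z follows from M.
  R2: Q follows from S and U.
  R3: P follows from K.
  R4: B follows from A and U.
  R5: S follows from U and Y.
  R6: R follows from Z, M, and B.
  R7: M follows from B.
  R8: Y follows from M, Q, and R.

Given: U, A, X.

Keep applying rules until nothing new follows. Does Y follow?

Y would need M, Q, and R (R8), but Q is never established.

No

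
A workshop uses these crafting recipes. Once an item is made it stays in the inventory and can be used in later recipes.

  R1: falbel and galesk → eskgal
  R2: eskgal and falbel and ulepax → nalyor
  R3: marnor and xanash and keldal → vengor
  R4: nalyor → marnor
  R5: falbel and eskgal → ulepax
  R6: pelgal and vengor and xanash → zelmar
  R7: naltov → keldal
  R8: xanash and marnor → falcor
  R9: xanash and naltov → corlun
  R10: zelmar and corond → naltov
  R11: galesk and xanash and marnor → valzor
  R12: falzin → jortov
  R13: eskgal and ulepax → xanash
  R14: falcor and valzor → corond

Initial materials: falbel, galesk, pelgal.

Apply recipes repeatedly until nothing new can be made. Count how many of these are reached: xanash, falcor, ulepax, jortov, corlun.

3

falbel and galesk → eskgal (R1).
Using R5, falbel and eskgal make ulepax.
Using R2, eskgal, falbel, and ulepax make nalyor.
eskgal and ulepax → xanash (R13).
nalyor → marnor (R4).
xanash and marnor → falcor (R8).
xanash: reached.
falcor: reached.
ulepax: reached.
jortov would need falzin (R12), but falzin is never obtained.
corlun would need xanash and naltov (R9), but naltov is never obtained.
Reached: xanash, falcor, and ulepax — 3 of the 5.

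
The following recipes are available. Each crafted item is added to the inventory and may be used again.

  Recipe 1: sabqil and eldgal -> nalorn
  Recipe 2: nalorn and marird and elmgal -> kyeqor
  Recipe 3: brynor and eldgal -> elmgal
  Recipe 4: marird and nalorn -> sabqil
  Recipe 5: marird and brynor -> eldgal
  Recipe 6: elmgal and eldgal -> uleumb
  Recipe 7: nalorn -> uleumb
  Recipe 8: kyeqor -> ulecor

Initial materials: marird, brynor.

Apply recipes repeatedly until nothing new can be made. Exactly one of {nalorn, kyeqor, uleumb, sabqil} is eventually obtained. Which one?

marird and brynor -> eldgal (Recipe 5).
Using Recipe 3, brynor and eldgal make elmgal.
Using Recipe 6, elmgal and eldgal make uleumb.
kyeqor would need nalorn, marird, and elmgal (Recipe 2), but nalorn is never obtained. sabqil would need marird and nalorn (Recipe 4), but nalorn is never obtained. nalorn would need sabqil and eldgal (Recipe 1), but sabqil is never obtained.

uleumb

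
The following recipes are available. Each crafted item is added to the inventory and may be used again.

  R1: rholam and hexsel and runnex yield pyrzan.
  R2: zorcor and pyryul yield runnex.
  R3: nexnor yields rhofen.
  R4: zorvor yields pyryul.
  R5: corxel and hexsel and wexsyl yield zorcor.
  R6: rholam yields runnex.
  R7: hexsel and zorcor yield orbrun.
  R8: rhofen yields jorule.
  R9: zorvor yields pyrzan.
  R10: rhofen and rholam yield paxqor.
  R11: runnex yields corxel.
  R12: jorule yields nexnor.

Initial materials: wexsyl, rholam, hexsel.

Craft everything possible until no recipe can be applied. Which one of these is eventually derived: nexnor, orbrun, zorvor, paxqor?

Using R6, rholam makes runnex.
Using R11, runnex makes corxel.
corxel and hexsel and wexsyl → zorcor (R5).
hexsel and zorcor → orbrun (R7).
nexnor would need jorule (R12), but jorule is never obtained. No rule produces zorvor, and it is not given. paxqor would need rhofen and rholam (R10), but rhofen is never obtained.

orbrun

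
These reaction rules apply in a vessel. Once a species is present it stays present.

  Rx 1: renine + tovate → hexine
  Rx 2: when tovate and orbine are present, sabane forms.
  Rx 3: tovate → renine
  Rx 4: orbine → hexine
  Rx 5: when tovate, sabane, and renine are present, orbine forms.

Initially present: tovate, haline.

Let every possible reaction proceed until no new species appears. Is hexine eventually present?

Yes

tovate present → renine forms (Rx 3).
renine and tovate present → hexine forms (Rx 1).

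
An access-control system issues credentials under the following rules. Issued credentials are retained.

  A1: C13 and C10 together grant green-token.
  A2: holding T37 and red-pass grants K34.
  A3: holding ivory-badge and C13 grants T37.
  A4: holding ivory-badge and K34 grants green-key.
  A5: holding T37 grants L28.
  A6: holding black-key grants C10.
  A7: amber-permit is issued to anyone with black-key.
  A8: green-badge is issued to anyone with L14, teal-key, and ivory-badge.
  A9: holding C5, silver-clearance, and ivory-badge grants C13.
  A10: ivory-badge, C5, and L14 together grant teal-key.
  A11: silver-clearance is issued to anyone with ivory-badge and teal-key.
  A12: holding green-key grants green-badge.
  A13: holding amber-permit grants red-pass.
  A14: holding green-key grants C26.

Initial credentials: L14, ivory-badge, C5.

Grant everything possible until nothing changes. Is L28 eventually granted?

Yes

Holding ivory-badge, C5, and L14 grants teal-key (A10).
Holding ivory-badge and teal-key grants silver-clearance (A11).
Holding C5, silver-clearance, and ivory-badge grants C13 (A9).
Holding ivory-badge and C13 grants T37 (A3).
Holding T37 grants L28 (A5).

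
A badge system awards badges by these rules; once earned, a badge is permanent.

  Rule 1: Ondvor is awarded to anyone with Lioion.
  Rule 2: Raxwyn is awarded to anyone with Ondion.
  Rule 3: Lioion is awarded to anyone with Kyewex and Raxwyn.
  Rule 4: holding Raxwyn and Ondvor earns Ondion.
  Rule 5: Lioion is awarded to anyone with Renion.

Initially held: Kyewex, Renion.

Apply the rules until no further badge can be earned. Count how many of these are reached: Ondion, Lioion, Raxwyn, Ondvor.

2

With Renion, Lioion is earned (Rule 5).
With Lioion, Ondvor is earned (Rule 1).
Ondion would need Raxwyn and Ondvor (Rule 4), but Raxwyn is never earned.
Lioion: reached.
Raxwyn would need Ondion (Rule 2), but Ondion is never earned.
Ondvor: reached.
Reached: Lioion and Ondvor — 2 of the 4.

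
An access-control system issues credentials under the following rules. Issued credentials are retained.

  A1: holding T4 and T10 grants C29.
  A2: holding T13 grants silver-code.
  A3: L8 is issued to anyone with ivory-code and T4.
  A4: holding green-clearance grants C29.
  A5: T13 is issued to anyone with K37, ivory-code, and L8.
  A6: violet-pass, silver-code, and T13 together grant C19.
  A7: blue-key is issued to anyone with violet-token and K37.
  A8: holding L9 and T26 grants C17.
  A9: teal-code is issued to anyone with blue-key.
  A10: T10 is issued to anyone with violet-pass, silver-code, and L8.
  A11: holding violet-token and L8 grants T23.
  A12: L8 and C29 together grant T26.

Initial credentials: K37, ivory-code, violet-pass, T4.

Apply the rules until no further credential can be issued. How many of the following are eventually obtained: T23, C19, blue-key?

Holding ivory-code and T4 grants L8 (A3).
Holding K37, ivory-code, and L8 grants T13 (A5).
Holding T13 grants silver-code (A2).
Holding violet-pass, silver-code, and T13 grants C19 (A6).
T23 would need violet-token and L8 (A11), but violet-token is never granted.
C19: reached.
blue-key would need violet-token and K37 (A7), but violet-token is never granted.
Reached: C19 — 1 of the 3.

1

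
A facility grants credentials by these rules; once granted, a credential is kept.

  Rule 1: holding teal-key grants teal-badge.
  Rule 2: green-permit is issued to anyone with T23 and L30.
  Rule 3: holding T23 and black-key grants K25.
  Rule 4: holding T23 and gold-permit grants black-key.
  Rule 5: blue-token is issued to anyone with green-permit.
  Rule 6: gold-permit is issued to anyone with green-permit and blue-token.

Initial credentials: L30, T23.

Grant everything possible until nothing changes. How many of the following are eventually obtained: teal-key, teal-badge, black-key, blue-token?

Holding T23 and L30 grants green-permit (Rule 2).
Holding green-permit grants blue-token (Rule 5).
Holding green-permit and blue-token grants gold-permit (Rule 6).
Holding T23 and gold-permit grants black-key (Rule 4).
No rule produces teal-key, and it is not given.
teal-badge would need teal-key (Rule 1), but teal-key is never granted.
black-key: reached.
blue-token: reached.
Reached: black-key and blue-token — 2 of the 4.

2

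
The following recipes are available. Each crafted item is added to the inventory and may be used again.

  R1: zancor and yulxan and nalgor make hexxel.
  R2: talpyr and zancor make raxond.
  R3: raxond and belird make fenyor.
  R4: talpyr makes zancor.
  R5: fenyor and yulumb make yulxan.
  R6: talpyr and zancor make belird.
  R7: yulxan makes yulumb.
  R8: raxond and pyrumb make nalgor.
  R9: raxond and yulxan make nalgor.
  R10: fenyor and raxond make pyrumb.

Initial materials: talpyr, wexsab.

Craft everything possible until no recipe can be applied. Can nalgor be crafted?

talpyr → zancor (R4).
Using R6, talpyr and zancor make belird.
talpyr and zancor → raxond (R2).
Using R3, raxond and belird make fenyor.
fenyor and raxond → pyrumb (R10).
Using R8, raxond and pyrumb make nalgor.

Yes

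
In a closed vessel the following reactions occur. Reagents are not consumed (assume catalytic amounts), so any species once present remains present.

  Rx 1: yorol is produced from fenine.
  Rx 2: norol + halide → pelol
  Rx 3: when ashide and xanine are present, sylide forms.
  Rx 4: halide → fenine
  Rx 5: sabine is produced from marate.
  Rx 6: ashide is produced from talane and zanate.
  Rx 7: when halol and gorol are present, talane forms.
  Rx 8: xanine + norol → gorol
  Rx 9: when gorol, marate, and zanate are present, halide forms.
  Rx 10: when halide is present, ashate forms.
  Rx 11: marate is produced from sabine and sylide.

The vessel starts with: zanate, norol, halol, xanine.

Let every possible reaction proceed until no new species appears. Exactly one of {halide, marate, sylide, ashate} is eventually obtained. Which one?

xanine and norol present → gorol forms (Rx 8).
halol and gorol present → talane forms (Rx 7).
talane and zanate present → ashide forms (Rx 6).
ashide and xanine present → sylide forms (Rx 3).
marate would need sabine and sylide (Rx 11), but sabine never forms. halide would need gorol, marate, and zanate (Rx 9), but marate never forms. ashate would need halide (Rx 10), but halide never forms.

sylide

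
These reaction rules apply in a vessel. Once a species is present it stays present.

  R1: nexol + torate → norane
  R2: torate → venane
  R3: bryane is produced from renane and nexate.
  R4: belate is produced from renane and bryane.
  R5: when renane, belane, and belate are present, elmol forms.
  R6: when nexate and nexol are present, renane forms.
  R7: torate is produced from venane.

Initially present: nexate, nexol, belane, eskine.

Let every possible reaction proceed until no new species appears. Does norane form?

norane would need nexol and torate (R1), but torate never forms.

No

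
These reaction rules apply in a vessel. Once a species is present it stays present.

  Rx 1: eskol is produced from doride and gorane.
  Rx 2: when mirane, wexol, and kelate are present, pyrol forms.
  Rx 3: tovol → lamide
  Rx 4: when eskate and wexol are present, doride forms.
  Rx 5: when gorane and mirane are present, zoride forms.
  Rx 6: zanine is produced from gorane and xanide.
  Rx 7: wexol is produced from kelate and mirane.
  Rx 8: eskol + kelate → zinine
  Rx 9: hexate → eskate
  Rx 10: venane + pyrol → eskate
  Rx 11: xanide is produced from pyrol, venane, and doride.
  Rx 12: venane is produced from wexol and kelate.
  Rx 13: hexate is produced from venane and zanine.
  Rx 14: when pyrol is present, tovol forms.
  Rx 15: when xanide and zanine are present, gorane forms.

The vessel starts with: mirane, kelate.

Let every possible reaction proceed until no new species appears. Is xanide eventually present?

kelate and mirane present → wexol forms (Rx 7).
mirane, wexol, and kelate present → pyrol forms (Rx 2).
wexol and kelate present → venane forms (Rx 12).
venane and pyrol present → eskate forms (Rx 10).
eskate and wexol present → doride forms (Rx 4).
pyrol, venane, and doride present → xanide forms (Rx 11).

Yes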